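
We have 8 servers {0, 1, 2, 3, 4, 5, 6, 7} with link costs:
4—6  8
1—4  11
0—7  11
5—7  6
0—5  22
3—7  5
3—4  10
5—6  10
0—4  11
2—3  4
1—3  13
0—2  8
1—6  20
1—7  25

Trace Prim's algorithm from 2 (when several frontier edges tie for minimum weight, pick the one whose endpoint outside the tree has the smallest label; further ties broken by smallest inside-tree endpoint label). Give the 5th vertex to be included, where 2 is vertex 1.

Prim's algorithm from 2:
Step 1: frontier [2—3 4, 0—2 8] → take 2—3 (4); add 3.
Step 2: frontier [0—2 8, 3—7 5, 3—4 10, 1—3 13] → take 3—7 (5); add 7.
Step 3: frontier [0—2 8, 3—4 10, 1—3 13, 5—7 6, 0—7 11, 1—7 25] → take 5—7 (6); add 5.
Step 4: frontier [0—2 8, 3—4 10, 1—3 13, 5—6 10, 0—5 22, 0—7 11, 1—7 25] → take 0—2 (8); add 0.
Step 5: frontier [0—4 11, 3—4 10, 1—3 13, 5—6 10, 1—7 25] → take 3—4 (10); add 4.
Step 6: frontier [1—3 13, 4—6 8, 1—4 11, 5—6 10, 1—7 25] → take 4—6 (8); add 6.
Step 7: frontier [1—3 13, 1—4 11, 1—6 20, 1—7 25] → take 1—4 (11); add 1.
Vertex order: 2, 3, 7, 5, 0, 4, 6, 1. The 5th vertex is 0.

0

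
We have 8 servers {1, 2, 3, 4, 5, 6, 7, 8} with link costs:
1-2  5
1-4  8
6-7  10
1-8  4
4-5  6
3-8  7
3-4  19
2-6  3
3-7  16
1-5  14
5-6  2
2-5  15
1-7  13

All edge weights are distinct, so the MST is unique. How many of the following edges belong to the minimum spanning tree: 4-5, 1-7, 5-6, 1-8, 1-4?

Kruskal: consider edges lightest-first.
5-6 (2): add — endpoints in different components.
2-6 (3): add — endpoints in different components.
1-8 (4): add — endpoints in different components.
1-2 (5): add — endpoints in different components.
4-5 (6): add — endpoints in different components.
3-8 (7): add — endpoints in different components.
1-4 (8): skip — 1 and 4 already connected.
6-7 (10): add — endpoints in different components.
MST edge set: {5-6, 2-6, 1-8, 1-2, 4-5, 3-8, 6-7}.
Of the listed edges, {4-5, 5-6, 1-8} are in the MST → 3.

3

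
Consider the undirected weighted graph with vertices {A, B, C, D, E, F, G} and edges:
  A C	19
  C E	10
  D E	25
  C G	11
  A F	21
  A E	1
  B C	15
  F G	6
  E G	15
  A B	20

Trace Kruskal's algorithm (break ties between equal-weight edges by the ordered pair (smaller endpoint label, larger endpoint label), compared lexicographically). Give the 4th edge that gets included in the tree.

Kruskal: consider edges lightest-first.
A E (1): add — endpoints in different components.
F G (6): add — endpoints in different components.
C E (10): add — endpoints in different components.
C G (11): add — endpoints in different components.
B C (15): add — endpoints in different components.
E G (15): skip — E and G already connected.
A C (19): skip — A and C already connected.
A B (20): skip — A and B already connected.
A F (21): skip — A and F already connected.
D E (25): add — endpoints in different components.
The 4th edge added is C G.

C-G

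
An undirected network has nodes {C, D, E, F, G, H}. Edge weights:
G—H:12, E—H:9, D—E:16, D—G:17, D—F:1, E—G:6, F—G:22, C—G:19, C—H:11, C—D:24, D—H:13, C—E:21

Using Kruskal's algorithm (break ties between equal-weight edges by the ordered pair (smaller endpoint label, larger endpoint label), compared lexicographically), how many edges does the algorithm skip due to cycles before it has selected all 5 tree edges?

Kruskal: consider edges lightest-first.
D—F (1): add — endpoints in different components.
E—G (6): add — endpoints in different components.
E—H (9): add — endpoints in different components.
C—H (11): add — endpoints in different components.
G—H (12): skip — G and H already connected.
D—H (13): add — endpoints in different components.
Edges rejected before the tree was complete: 1.

1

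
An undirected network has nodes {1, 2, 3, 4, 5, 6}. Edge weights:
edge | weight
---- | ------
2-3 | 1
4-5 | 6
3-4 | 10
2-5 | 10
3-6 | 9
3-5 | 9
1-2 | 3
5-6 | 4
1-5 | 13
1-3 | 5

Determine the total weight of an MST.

23

Sort edges by weight, then run Kruskal:
2-3 (1): add. Components now {1} {2,3} {4} {5} {6}
1-2 (3): add. Components now {1,2,3} {4} {5} {6}
5-6 (4): add. Components now {1,2,3} {4} {5,6}
1-3 (5): skip — 1 and 3 already connected.
4-5 (6): add. Components now {1,2,3} {4,5,6}
3-5 (9): add. Components now {1,2,3,4,5,6}
MST edges: 2-3, 1-2, 5-6, 4-5, 3-5; total weight 1+3+4+6+9 = 23.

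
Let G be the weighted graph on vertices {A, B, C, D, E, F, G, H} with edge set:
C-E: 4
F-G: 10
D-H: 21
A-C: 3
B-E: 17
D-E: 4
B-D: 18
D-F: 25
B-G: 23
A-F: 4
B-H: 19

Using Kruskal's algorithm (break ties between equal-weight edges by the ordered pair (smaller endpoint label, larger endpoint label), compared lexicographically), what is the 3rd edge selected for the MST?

Sort edges by weight, then run Kruskal:
A-C (3): add — endpoints in different components.
A-F (4): add — endpoints in different components.
C-E (4): add — endpoints in different components.
D-E (4): add — endpoints in different components.
F-G (10): add — endpoints in different components.
B-E (17): add — endpoints in different components.
B-D (18): skip — B and D already connected.
B-H (19): add — endpoints in different components.
The 3rd edge added is C-E.

C-E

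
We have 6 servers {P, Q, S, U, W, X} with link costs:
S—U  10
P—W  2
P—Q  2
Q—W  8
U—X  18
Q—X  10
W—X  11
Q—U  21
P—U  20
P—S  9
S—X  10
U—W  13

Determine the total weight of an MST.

Prim, starting at S.
Step 1: frontier [P—S 9, S—U 10, S—X 10] → take P—S (9); add P.
Step 2: frontier [P—Q 2, P—W 2, P—U 20, S—U 10, S—X 10] → take P—Q (2); add Q.
Step 3: frontier [P—W 2, P—U 20, Q—W 8, Q—X 10, Q—U 21, S—U 10, S—X 10] → take P—W (2); add W.
Step 4: frontier [P—U 20, Q—X 10, Q—U 21, S—U 10, S—X 10, W—X 11, U—W 13] → take S—U (10); add U.
Step 5: frontier [Q—X 10, S—X 10, U—X 18, W—X 11] → take Q—X (10); add X.
MST edges: P—S, P—Q, P—W, S—U, Q—X; total weight 9+2+2+10+10 = 33.

33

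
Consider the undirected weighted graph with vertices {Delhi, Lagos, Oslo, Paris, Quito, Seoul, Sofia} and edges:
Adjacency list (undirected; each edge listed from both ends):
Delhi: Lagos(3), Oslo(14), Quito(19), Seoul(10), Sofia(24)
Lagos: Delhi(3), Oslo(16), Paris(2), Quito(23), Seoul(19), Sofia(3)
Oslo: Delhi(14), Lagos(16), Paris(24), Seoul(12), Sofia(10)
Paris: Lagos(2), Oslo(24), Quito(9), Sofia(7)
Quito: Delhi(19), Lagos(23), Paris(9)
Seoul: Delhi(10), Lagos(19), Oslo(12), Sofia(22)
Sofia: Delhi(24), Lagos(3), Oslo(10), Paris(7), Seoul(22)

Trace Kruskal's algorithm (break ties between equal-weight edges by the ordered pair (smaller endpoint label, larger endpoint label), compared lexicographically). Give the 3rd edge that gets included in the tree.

Lagos-Sofia

Kruskal: consider edges lightest-first.
Lagos—Paris (2): add. Components now {Quito} {Oslo} {Delhi} {Seoul} {Sofia} {Lagos,Paris}
Delhi—Lagos (3): add. Components now {Quito} {Oslo} {Delhi,Lagos,Paris} {Seoul} {Sofia}
Lagos—Sofia (3): add. Components now {Quito} {Oslo} {Delhi,Lagos,Paris,Sofia} {Seoul}
Paris—Sofia (7): skip — Sofia and Paris already connected.
Paris—Quito (9): add. Components now {Delhi,Lagos,Paris,Quito,Sofia} {Oslo} {Seoul}
Delhi—Seoul (10): add. Components now {Delhi,Lagos,Paris,Quito,Seoul,Sofia} {Oslo}
Oslo—Sofia (10): add. Components now {Delhi,Lagos,Oslo,Paris,Quito,Seoul,Sofia}
The 3rd edge added is Lagos—Sofia.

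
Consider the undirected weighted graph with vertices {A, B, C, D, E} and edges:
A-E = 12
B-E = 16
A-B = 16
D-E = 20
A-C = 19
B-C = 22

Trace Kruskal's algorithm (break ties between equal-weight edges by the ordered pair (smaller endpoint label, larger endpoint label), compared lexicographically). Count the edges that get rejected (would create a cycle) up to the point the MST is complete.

Kruskal's algorithm — process edges by increasing weight (ties by edge label):
A-E (12): add — endpoints in different components.
A-B (16): add — endpoints in different components.
B-E (16): skip — B and E already connected.
A-C (19): add — endpoints in different components.
D-E (20): add — endpoints in different components.
Edges rejected before the tree was complete: 1.

1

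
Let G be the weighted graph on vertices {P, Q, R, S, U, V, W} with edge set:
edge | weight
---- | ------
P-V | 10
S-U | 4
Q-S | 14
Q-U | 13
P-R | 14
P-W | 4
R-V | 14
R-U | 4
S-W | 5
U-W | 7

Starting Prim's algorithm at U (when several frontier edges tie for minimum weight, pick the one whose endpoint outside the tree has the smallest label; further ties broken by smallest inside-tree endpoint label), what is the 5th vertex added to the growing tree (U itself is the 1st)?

P

Prim's algorithm from U:
Step 1: frontier [R-U 4, S-U 4, U-W 7, Q-U 13] → take R-U (4); add R.
Step 2: frontier [P-R 14, R-V 14, S-U 4, U-W 7, Q-U 13] → take S-U (4); add S.
Step 3: frontier [P-R 14, R-V 14, S-W 5, Q-S 14, U-W 7, Q-U 13] → take S-W (5); add W.
Step 4: frontier [P-R 14, R-V 14, Q-S 14, Q-U 13, P-W 4] → take P-W (4); add P.
Step 5: frontier [P-V 10, R-V 14, Q-S 14, Q-U 13] → take P-V (10); add V.
Step 6: frontier [Q-S 14, Q-U 13] → take Q-U (13); add Q.
Vertex order: U, R, S, W, P, V, Q. The 5th vertex is P.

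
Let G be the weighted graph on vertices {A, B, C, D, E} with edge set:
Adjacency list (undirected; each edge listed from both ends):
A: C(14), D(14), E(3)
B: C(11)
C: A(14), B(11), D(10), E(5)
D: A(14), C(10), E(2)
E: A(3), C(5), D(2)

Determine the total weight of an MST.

Prim's algorithm from B:
Step 1: frontier [B–C 11] → take B–C (11); add C.
Step 2: frontier [C–E 5, C–D 10, A–C 14] → take C–E (5); add E.
Step 3: frontier [C–D 10, A–C 14, D–E 2, A–E 3] → take D–E (2); add D.
Step 4: frontier [A–C 14, A–D 14, A–E 3] → take A–E (3); add A.
MST edges: B–C, C–E, D–E, A–E; total weight 11+5+2+3 = 21.

21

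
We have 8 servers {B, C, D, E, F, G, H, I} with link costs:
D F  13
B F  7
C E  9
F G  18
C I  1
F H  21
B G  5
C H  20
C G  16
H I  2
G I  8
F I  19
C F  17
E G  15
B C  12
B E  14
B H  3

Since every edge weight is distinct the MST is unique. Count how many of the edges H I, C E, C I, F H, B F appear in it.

4

Sort edges by weight, then run Kruskal:
C I (1): add — endpoints in different components.
H I (2): add — endpoints in different components.
B H (3): add — endpoints in different components.
B G (5): add — endpoints in different components.
B F (7): add — endpoints in different components.
G I (8): skip — G and I already connected.
C E (9): add — endpoints in different components.
B C (12): skip — B and C already connected.
D F (13): add — endpoints in different components.
MST edge set: {C I, H I, B H, B G, B F, C E, D F}.
Of the listed edges, {H I, C E, C I, B F} are in the MST → 4.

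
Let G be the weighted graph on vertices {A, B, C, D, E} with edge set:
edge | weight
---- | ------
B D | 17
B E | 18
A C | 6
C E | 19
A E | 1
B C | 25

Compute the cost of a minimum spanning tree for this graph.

42

Prim's algorithm from C:
Step 1: frontier [A C 6, C E 19, B C 25] → take A C (6); add A.
Step 2: frontier [A E 1, C E 19, B C 25] → take A E (1); add E.
Step 3: frontier [B C 25, B E 18] → take B E (18); add B.
Step 4: frontier [B D 17] → take B D (17); add D.
MST edges: A C, A E, B E, B D; total weight 6+1+18+17 = 42.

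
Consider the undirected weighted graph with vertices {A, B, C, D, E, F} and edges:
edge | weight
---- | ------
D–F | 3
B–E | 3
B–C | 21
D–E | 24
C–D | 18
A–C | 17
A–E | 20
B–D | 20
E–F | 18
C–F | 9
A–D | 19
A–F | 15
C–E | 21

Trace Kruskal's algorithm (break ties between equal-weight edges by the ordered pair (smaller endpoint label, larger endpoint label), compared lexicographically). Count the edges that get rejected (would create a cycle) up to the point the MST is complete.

2

Kruskal's algorithm — process edges by increasing weight (ties by edge label):
B–E (3): add — endpoints in different components.
D–F (3): add — endpoints in different components.
C–F (9): add — endpoints in different components.
A–F (15): add — endpoints in different components.
A–C (17): skip — A and C already connected.
C–D (18): skip — C and D already connected.
E–F (18): add — endpoints in different components.
Edges rejected before the tree was complete: 2.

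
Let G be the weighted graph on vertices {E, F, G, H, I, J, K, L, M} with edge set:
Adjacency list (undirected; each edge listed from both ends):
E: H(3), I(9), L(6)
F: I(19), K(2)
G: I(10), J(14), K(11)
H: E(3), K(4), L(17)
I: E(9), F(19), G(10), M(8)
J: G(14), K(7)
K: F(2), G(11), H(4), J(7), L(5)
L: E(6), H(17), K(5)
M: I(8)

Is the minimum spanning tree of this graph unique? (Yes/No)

Sort edges by weight, then run Kruskal:
F—K (2): add — endpoints in different components.
E—H (3): add — endpoints in different components.
H—K (4): add — endpoints in different components.
K—L (5): add — endpoints in different components.
E—L (6): skip — E and L already connected.
J—K (7): add — endpoints in different components.
I—M (8): add — endpoints in different components.
E—I (9): add — endpoints in different components.
G—I (10): add — endpoints in different components.
Every non-tree edge has weight strictly greater than the heaviest edge on the tree path between its endpoints, so the MST is unique.

Yes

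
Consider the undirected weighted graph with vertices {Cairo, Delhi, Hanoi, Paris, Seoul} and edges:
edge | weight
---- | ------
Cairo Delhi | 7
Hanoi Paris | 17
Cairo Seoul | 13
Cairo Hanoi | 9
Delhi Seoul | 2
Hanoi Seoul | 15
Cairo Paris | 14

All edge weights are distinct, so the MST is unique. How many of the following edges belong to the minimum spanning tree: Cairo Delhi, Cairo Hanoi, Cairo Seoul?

2

Kruskal's algorithm — process edges by increasing weight (ties by edge label):
Delhi Seoul (2): add. Components now {Delhi,Seoul} {Paris} {Cairo} {Hanoi}
Cairo Delhi (7): add. Components now {Cairo,Delhi,Seoul} {Paris} {Hanoi}
Cairo Hanoi (9): add. Components now {Cairo,Delhi,Hanoi,Seoul} {Paris}
Cairo Seoul (13): skip — Seoul and Cairo already connected.
Cairo Paris (14): add. Components now {Cairo,Delhi,Hanoi,Paris,Seoul}
MST edge set: {Delhi Seoul, Cairo Delhi, Cairo Hanoi, Cairo Paris}.
Of the listed edges, {Cairo Delhi, Cairo Hanoi} are in the MST → 2.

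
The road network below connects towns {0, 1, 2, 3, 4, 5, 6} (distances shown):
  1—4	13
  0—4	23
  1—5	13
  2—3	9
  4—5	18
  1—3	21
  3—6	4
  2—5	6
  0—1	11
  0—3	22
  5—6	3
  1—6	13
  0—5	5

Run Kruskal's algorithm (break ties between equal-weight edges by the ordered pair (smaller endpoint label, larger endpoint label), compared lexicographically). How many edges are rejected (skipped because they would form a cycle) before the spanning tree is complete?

Kruskal's algorithm — process edges by increasing weight (ties by edge label):
5—6 (3): add — endpoints in different components.
3—6 (4): add — endpoints in different components.
0—5 (5): add — endpoints in different components.
2—5 (6): add — endpoints in different components.
2—3 (9): skip — 2 and 3 already connected.
0—1 (11): add — endpoints in different components.
1—4 (13): add — endpoints in different components.
Edges rejected before the tree was complete: 1.

1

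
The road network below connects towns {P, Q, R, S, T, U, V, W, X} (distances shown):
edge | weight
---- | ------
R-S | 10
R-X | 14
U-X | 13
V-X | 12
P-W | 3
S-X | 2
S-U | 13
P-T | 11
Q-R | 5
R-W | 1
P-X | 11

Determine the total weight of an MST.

57

Grow the tree from U using Prim:
Step 1: cheapest edge leaving the tree is S-U (13); add S.
Step 2: cheapest edge leaving the tree is S-X (2); add X.
Step 3: cheapest edge leaving the tree is R-S (10); add R.
Step 4: cheapest edge leaving the tree is R-W (1); add W.
Step 5: cheapest edge leaving the tree is P-W (3); add P.
Step 6: cheapest edge leaving the tree is Q-R (5); add Q.
Step 7: cheapest edge leaving the tree is P-T (11); add T.
Step 8: cheapest edge leaving the tree is V-X (12); add V.
MST edges: S-U, S-X, R-S, R-W, P-W, Q-R, P-T, V-X; total weight 13+2+10+1+3+5+11+12 = 57.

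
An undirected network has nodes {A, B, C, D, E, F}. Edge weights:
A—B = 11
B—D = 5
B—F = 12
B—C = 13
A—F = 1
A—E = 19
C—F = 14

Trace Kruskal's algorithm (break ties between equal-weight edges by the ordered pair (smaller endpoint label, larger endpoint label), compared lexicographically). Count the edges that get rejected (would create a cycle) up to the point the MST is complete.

Kruskal's algorithm — process edges by increasing weight (ties by edge label):
A—F (1): add. Components now {A,F} {B} {C} {D} {E}
B—D (5): add. Components now {A,F} {B,D} {C} {E}
A—B (11): add. Components now {A,B,D,F} {C} {E}
B—F (12): skip — B and F already connected.
B—C (13): add. Components now {A,B,C,D,F} {E}
C—F (14): skip — C and F already connected.
A—E (19): add. Components now {A,B,C,D,E,F}
Edges rejected before the tree was complete: 2.

2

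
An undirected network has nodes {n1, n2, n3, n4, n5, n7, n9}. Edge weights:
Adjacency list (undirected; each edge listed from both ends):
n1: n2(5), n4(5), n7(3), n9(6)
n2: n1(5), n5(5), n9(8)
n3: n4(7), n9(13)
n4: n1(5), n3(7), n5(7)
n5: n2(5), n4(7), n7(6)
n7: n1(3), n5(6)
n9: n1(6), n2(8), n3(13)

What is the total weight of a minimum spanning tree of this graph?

Grow the tree from n3 using Prim:
Step 1: frontier [n3 n4 7, n3 n9 13] → take n3 n4 (7); add n4.
Step 2: frontier [n3 n9 13, n1 n4 5, n4 n5 7] → take n1 n4 (5); add n1.
Step 3: frontier [n1 n7 3, n1 n2 5, n1 n9 6, n3 n9 13, n4 n5 7] → take n1 n7 (3); add n7.
Step 4: frontier [n1 n2 5, n1 n9 6, n3 n9 13, n4 n5 7, n5 n7 6] → take n1 n2 (5); add n2.
Step 5: frontier [n1 n9 6, n2 n5 5, n2 n9 8, n3 n9 13, n4 n5 7, n5 n7 6] → take n2 n5 (5); add n5.
Step 6: frontier [n1 n9 6, n2 n9 8, n3 n9 13] → take n1 n9 (6); add n9.
MST edges: n3 n4, n1 n4, n1 n7, n1 n2, n2 n5, n1 n9; total weight 7+5+3+5+5+6 = 31.

31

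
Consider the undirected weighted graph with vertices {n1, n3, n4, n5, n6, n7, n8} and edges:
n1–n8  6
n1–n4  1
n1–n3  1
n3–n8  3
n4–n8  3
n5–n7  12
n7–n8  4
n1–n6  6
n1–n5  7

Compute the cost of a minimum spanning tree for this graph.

22

Sort edges by weight, then run Kruskal:
n1–n3 (1): add — endpoints in different components.
n1–n4 (1): add — endpoints in different components.
n3–n8 (3): add — endpoints in different components.
n4–n8 (3): skip — n4 and n8 already connected.
n7–n8 (4): add — endpoints in different components.
n1–n6 (6): add — endpoints in different components.
n1–n8 (6): skip — n1 and n8 already connected.
n1–n5 (7): add — endpoints in different components.
MST edges: n1–n3, n1–n4, n3–n8, n7–n8, n1–n6, n1–n5; total weight 1+1+3+4+6+7 = 22.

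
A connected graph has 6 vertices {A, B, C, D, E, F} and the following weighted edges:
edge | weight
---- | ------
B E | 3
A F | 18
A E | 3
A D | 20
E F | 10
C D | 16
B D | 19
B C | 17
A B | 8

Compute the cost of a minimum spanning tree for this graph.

Kruskal's algorithm — process edges by increasing weight (ties by edge label):
A E (3): add. Components now {A,E} {B} {C} {D} {F}
B E (3): add. Components now {A,B,E} {C} {D} {F}
A B (8): skip — A and B already connected.
E F (10): add. Components now {A,B,E,F} {C} {D}
C D (16): add. Components now {A,B,E,F} {C,D}
B C (17): add. Components now {A,B,C,D,E,F}
MST edges: A E, B E, E F, C D, B C; total weight 3+3+10+16+17 = 49.

49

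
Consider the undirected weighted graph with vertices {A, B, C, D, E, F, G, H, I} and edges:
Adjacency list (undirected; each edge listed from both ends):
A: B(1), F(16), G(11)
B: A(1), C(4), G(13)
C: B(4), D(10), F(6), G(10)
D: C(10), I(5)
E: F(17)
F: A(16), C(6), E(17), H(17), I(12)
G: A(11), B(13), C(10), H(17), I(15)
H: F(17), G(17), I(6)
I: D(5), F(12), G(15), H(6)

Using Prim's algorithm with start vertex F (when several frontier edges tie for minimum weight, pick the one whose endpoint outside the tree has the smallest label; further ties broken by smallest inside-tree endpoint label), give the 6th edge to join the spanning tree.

H-I

Grow the tree from F using Prim:
Step 1: cheapest edge leaving the tree is C F (6); add C.
Step 2: cheapest edge leaving the tree is B C (4); add B.
Step 3: cheapest edge leaving the tree is A B (1); add A.
Step 4: cheapest edge leaving the tree is C D (10); add D.
Step 5: cheapest edge leaving the tree is D I (5); add I.
Step 6: cheapest edge leaving the tree is H I (6); add H.
Step 7: cheapest edge leaving the tree is C G (10); add G.
Step 8: cheapest edge leaving the tree is E F (17); add E.
The 6th edge added is H I.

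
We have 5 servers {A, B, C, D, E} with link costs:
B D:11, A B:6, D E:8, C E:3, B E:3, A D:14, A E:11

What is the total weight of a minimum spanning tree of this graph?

20

Grow the tree from C using Prim:
Step 1: cheapest edge leaving the tree is C E (3); add E.
Step 2: cheapest edge leaving the tree is B E (3); add B.
Step 3: cheapest edge leaving the tree is A B (6); add A.
Step 4: cheapest edge leaving the tree is D E (8); add D.
MST edges: C E, B E, A B, D E; total weight 3+3+6+8 = 20.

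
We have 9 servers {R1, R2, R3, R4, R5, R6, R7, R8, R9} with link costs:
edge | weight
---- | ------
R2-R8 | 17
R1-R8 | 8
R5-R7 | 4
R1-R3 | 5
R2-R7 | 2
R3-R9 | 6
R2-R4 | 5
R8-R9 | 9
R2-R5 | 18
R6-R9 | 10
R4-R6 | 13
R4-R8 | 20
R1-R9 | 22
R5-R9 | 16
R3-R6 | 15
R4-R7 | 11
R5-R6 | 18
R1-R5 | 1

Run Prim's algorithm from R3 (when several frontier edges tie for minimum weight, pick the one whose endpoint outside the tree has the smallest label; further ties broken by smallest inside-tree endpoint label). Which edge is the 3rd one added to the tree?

R5-R7

Prim's algorithm from R3:
Step 1: cheapest edge leaving the tree is R1-R3 (5); add R1.
Step 2: cheapest edge leaving the tree is R1-R5 (1); add R5.
Step 3: cheapest edge leaving the tree is R5-R7 (4); add R7.
Step 4: cheapest edge leaving the tree is R2-R7 (2); add R2.
Step 5: cheapest edge leaving the tree is R2-R4 (5); add R4.
Step 6: cheapest edge leaving the tree is R3-R9 (6); add R9.
Step 7: cheapest edge leaving the tree is R1-R8 (8); add R8.
Step 8: cheapest edge leaving the tree is R6-R9 (10); add R6.
The 3rd edge added is R5-R7.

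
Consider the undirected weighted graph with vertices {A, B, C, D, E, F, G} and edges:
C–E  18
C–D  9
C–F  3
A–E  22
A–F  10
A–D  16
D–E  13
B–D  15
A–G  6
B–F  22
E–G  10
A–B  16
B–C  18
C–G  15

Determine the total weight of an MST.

53

Kruskal's algorithm — process edges by increasing weight (ties by edge label):
C–F (3): add — endpoints in different components.
A–G (6): add — endpoints in different components.
C–D (9): add — endpoints in different components.
A–F (10): add — endpoints in different components.
E–G (10): add — endpoints in different components.
D–E (13): skip — D and E already connected.
B–D (15): add — endpoints in different components.
MST edges: C–F, A–G, C–D, A–F, E–G, B–D; total weight 3+6+9+10+10+15 = 53.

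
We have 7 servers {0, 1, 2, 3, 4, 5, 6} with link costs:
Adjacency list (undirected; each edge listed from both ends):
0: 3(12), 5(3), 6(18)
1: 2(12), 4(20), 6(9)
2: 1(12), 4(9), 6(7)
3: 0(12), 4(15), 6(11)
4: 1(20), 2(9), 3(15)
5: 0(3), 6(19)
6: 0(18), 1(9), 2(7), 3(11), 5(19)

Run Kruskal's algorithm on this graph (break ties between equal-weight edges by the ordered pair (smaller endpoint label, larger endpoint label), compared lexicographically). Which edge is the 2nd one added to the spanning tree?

Sort edges by weight, then run Kruskal:
0—5 (3): add — endpoints in different components.
2—6 (7): add — endpoints in different components.
1—6 (9): add — endpoints in different components.
2—4 (9): add — endpoints in different components.
3—6 (11): add — endpoints in different components.
0—3 (12): add — endpoints in different components.
The 2nd edge added is 2—6.

2-6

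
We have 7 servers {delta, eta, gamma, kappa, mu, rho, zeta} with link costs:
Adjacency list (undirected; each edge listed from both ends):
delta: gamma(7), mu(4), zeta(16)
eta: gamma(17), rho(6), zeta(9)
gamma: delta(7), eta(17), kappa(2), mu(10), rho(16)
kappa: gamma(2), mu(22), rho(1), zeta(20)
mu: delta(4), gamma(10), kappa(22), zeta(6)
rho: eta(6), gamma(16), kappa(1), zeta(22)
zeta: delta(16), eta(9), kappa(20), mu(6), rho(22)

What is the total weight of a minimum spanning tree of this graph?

26

Prim's algorithm from mu:
Step 1: frontier [delta mu 4, mu zeta 6, gamma mu 10, kappa mu 22] → take delta mu (4); add delta.
Step 2: frontier [delta gamma 7, delta zeta 16, mu zeta 6, gamma mu 10, kappa mu 22] → take mu zeta (6); add zeta.
Step 3: frontier [delta gamma 7, gamma mu 10, kappa mu 22, eta zeta 9, kappa zeta 20, rho zeta 22] → take delta gamma (7); add gamma.
Step 4: frontier [gamma kappa 2, gamma rho 16, eta gamma 17, kappa mu 22, eta zeta 9, kappa zeta 20, rho zeta 22] → take gamma kappa (2); add kappa.
Step 5: frontier [gamma rho 16, eta gamma 17, kappa rho 1, eta zeta 9, rho zeta 22] → take kappa rho (1); add rho.
Step 6: frontier [eta gamma 17, eta rho 6, eta zeta 9] → take eta rho (6); add eta.
MST edges: delta mu, mu zeta, delta gamma, gamma kappa, kappa rho, eta rho; total weight 4+6+7+2+1+6 = 26.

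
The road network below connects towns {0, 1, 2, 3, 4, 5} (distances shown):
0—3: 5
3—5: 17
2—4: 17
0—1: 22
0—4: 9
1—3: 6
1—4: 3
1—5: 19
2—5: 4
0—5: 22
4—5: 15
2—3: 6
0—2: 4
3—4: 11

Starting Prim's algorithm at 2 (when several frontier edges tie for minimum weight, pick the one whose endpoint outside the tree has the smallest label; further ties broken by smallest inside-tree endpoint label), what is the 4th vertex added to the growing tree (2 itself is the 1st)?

Prim's algorithm from 2:
Step 1: frontier [0—2 4, 2—5 4, 2—3 6, 2—4 17] → take 0—2 (4); add 0.
Step 2: frontier [0—3 5, 0—4 9, 0—1 22, 0—5 22, 2—5 4, 2—3 6, 2—4 17] → take 2—5 (4); add 5.
Step 3: frontier [0—3 5, 0—4 9, 0—1 22, 2—3 6, 2—4 17, 4—5 15, 3—5 17, 1—5 19] → take 0—3 (5); add 3.
Step 4: frontier [0—4 9, 0—1 22, 2—4 17, 1—3 6, 3—4 11, 4—5 15, 1—5 19] → take 1—3 (6); add 1.
Step 5: frontier [0—4 9, 1—4 3, 2—4 17, 3—4 11, 4—5 15] → take 1—4 (3); add 4.
Vertex order: 2, 0, 5, 3, 1, 4. The 4th vertex is 3.

3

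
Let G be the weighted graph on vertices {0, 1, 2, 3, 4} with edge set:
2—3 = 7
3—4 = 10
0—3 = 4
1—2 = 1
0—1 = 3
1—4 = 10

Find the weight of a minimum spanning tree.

18

Kruskal: consider edges lightest-first.
1—2 (1): add — endpoints in different components.
0—1 (3): add — endpoints in different components.
0—3 (4): add — endpoints in different components.
2—3 (7): skip — 2 and 3 already connected.
1—4 (10): add — endpoints in different components.
MST edges: 1—2, 0—1, 0—3, 1—4; total weight 1+3+4+10 = 18.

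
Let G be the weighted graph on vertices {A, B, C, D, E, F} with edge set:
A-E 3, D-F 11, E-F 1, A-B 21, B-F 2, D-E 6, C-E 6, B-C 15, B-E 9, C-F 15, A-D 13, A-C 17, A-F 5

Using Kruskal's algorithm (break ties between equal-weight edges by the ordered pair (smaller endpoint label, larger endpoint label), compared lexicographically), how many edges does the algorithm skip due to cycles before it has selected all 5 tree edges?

Kruskal's algorithm — process edges by increasing weight (ties by edge label):
E-F (1): add. Components now {A} {B} {C} {D} {E,F}
B-F (2): add. Components now {A} {B,E,F} {C} {D}
A-E (3): add. Components now {A,B,E,F} {C} {D}
A-F (5): skip — A and F already connected.
C-E (6): add. Components now {A,B,C,E,F} {D}
D-E (6): add. Components now {A,B,C,D,E,F}
Edges rejected before the tree was complete: 1.

1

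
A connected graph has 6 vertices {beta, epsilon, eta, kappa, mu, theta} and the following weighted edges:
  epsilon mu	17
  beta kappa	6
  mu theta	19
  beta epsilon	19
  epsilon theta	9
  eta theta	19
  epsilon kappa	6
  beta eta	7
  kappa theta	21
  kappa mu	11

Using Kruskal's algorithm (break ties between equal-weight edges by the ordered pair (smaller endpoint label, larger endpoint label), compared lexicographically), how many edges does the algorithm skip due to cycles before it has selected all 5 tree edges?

0

Kruskal's algorithm — process edges by increasing weight (ties by edge label):
beta kappa (6): add. Components now {mu} {theta} {eta} {beta,kappa} {epsilon}
epsilon kappa (6): add. Components now {mu} {theta} {eta} {beta,epsilon,kappa}
beta eta (7): add. Components now {mu} {theta} {beta,epsilon,eta,kappa}
epsilon theta (9): add. Components now {mu} {beta,epsilon,eta,kappa,theta}
kappa mu (11): add. Components now {beta,epsilon,eta,kappa,mu,theta}
Edges rejected before the tree was complete: 0.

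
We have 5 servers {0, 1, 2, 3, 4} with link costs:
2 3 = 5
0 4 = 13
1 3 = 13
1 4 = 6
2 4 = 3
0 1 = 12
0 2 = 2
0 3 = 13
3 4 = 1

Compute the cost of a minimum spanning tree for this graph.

Grow the tree from 1 using Prim:
Step 1: frontier [1 4 6, 0 1 12, 1 3 13] → take 1 4 (6); add 4.
Step 2: frontier [0 1 12, 1 3 13, 3 4 1, 2 4 3, 0 4 13] → take 3 4 (1); add 3.
Step 3: frontier [0 1 12, 2 3 5, 0 3 13, 2 4 3, 0 4 13] → take 2 4 (3); add 2.
Step 4: frontier [0 1 12, 0 2 2, 0 3 13, 0 4 13] → take 0 2 (2); add 0.
MST edges: 1 4, 3 4, 2 4, 0 2; total weight 6+1+3+2 = 12.

12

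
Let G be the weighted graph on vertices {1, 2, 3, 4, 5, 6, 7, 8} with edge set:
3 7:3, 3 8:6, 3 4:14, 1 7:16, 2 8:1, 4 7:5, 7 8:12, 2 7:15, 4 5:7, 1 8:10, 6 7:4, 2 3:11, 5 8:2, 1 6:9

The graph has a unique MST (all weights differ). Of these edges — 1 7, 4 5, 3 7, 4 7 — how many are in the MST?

2

Kruskal's algorithm — process edges by increasing weight (ties by edge label):
2 8 (1): add — endpoints in different components.
5 8 (2): add — endpoints in different components.
3 7 (3): add — endpoints in different components.
6 7 (4): add — endpoints in different components.
4 7 (5): add — endpoints in different components.
3 8 (6): add — endpoints in different components.
4 5 (7): skip — 4 and 5 already connected.
1 6 (9): add — endpoints in different components.
MST edge set: {2 8, 5 8, 3 7, 6 7, 4 7, 3 8, 1 6}.
Of the listed edges, {3 7, 4 7} are in the MST → 2.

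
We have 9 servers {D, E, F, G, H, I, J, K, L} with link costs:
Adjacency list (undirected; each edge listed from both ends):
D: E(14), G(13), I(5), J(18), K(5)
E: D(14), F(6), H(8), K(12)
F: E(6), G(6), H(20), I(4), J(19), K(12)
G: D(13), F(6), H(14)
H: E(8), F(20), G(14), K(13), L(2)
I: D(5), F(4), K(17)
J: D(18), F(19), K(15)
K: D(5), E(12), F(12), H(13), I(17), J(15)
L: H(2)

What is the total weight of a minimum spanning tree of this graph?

51

Sort edges by weight, then run Kruskal:
H–L (2): add — endpoints in different components.
F–I (4): add — endpoints in different components.
D–I (5): add — endpoints in different components.
D–K (5): add — endpoints in different components.
E–F (6): add — endpoints in different components.
F–G (6): add — endpoints in different components.
E–H (8): add — endpoints in different components.
E–K (12): skip — E and K already connected.
F–K (12): skip — F and K already connected.
D–G (13): skip — D and G already connected.
H–K (13): skip — H and K already connected.
D–E (14): skip — D and E already connected.
G–H (14): skip — G and H already connected.
J–K (15): add — endpoints in different components.
MST edges: H–L, F–I, D–I, D–K, E–F, F–G, E–H, J–K; total weight 2+4+5+5+6+6+8+15 = 51.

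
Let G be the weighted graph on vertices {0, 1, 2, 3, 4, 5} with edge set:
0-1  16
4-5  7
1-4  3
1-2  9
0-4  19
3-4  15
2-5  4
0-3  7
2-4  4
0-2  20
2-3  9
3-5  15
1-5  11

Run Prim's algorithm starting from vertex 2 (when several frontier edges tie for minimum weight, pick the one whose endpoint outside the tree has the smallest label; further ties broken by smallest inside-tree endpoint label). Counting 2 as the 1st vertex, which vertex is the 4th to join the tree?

5

Grow the tree from 2 using Prim:
Step 1: frontier [2-4 4, 2-5 4, 1-2 9, 2-3 9, 0-2 20] → take 2-4 (4); add 4.
Step 2: frontier [2-5 4, 1-2 9, 2-3 9, 0-2 20, 1-4 3, 4-5 7, 3-4 15, 0-4 19] → take 1-4 (3); add 1.
Step 3: frontier [1-5 11, 0-1 16, 2-5 4, 2-3 9, 0-2 20, 4-5 7, 3-4 15, 0-4 19] → take 2-5 (4); add 5.
Step 4: frontier [0-1 16, 2-3 9, 0-2 20, 3-4 15, 0-4 19, 3-5 15] → take 2-3 (9); add 3.
Step 5: frontier [0-1 16, 0-2 20, 0-3 7, 0-4 19] → take 0-3 (7); add 0.
Vertex order: 2, 4, 1, 5, 3, 0. The 4th vertex is 5.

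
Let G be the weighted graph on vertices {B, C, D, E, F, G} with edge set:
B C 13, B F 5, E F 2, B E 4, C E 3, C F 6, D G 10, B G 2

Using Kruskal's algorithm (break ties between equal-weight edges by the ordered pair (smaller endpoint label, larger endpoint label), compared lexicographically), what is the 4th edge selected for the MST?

B-E

Kruskal's algorithm — process edges by increasing weight (ties by edge label):
B G (2): add. Components now {B,G} {C} {D} {E} {F}
E F (2): add. Components now {B,G} {C} {D} {E,F}
C E (3): add. Components now {B,G} {C,E,F} {D}
B E (4): add. Components now {B,C,E,F,G} {D}
B F (5): skip — B and F already connected.
C F (6): skip — C and F already connected.
D G (10): add. Components now {B,C,D,E,F,G}
The 4th edge added is B E.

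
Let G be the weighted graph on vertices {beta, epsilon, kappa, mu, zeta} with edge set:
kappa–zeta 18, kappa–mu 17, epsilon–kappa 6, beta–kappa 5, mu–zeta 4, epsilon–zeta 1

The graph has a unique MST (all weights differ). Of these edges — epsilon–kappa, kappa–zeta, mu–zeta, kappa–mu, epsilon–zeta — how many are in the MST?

Kruskal: consider edges lightest-first.
epsilon–zeta (1): add — endpoints in different components.
mu–zeta (4): add — endpoints in different components.
beta–kappa (5): add — endpoints in different components.
epsilon–kappa (6): add — endpoints in different components.
MST edge set: {epsilon–zeta, mu–zeta, beta–kappa, epsilon–kappa}.
Of the listed edges, {epsilon–kappa, mu–zeta, epsilon–zeta} are in the MST → 3.

3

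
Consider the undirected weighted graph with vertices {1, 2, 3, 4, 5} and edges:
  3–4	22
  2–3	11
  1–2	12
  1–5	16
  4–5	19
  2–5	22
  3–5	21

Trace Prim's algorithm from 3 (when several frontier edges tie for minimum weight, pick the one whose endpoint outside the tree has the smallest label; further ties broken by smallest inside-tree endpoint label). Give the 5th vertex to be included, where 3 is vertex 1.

Prim's algorithm from 3:
Step 1: cheapest edge leaving the tree is 2–3 (11); add 2.
Step 2: cheapest edge leaving the tree is 1–2 (12); add 1.
Step 3: cheapest edge leaving the tree is 1–5 (16); add 5.
Step 4: cheapest edge leaving the tree is 4–5 (19); add 4.
Vertex order: 3, 2, 1, 5, 4. The 5th vertex is 4.

4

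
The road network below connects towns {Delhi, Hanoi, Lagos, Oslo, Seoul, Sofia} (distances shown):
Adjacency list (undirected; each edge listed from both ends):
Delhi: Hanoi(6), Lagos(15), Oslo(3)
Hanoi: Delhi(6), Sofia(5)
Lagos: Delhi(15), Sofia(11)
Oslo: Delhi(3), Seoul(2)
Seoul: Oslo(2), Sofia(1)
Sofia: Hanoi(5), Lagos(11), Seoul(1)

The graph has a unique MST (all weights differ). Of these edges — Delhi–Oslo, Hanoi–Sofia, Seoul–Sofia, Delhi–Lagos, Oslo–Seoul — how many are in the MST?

4

Sort edges by weight, then run Kruskal:
Seoul–Sofia (1): add. Components now {Delhi} {Hanoi} {Oslo} {Seoul,Sofia} {Lagos}
Oslo–Seoul (2): add. Components now {Delhi} {Hanoi} {Oslo,Seoul,Sofia} {Lagos}
Delhi–Oslo (3): add. Components now {Delhi,Oslo,Seoul,Sofia} {Hanoi} {Lagos}
Hanoi–Sofia (5): add. Components now {Delhi,Hanoi,Oslo,Seoul,Sofia} {Lagos}
Delhi–Hanoi (6): skip — Delhi and Hanoi already connected.
Lagos–Sofia (11): add. Components now {Delhi,Hanoi,Lagos,Oslo,Seoul,Sofia}
MST edge set: {Seoul–Sofia, Oslo–Seoul, Delhi–Oslo, Hanoi–Sofia, Lagos–Sofia}.
Of the listed edges, {Delhi–Oslo, Hanoi–Sofia, Seoul–Sofia, Oslo–Seoul} are in the MST → 4.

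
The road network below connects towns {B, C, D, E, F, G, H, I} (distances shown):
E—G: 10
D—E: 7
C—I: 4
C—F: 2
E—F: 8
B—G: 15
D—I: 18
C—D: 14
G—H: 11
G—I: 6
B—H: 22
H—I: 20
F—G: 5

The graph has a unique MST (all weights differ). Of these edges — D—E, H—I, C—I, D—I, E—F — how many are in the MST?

Sort edges by weight, then run Kruskal:
C—F (2): add — endpoints in different components.
C—I (4): add — endpoints in different components.
F—G (5): add — endpoints in different components.
G—I (6): skip — G and I already connected.
D—E (7): add — endpoints in different components.
E—F (8): add — endpoints in different components.
E—G (10): skip — E and G already connected.
G—H (11): add — endpoints in different components.
C—D (14): skip — C and D already connected.
B—G (15): add — endpoints in different components.
MST edge set: {C—F, C—I, F—G, D—E, E—F, G—H, B—G}.
Of the listed edges, {D—E, C—I, E—F} are in the MST → 3.

3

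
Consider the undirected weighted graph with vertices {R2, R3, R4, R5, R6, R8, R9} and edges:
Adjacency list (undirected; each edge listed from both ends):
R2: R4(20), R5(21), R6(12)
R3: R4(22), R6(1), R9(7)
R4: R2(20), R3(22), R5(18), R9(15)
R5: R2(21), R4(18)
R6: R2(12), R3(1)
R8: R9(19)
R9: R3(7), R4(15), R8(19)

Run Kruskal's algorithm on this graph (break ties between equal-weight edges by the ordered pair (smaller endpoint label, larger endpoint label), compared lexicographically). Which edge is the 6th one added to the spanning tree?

R8-R9

Kruskal's algorithm — process edges by increasing weight (ties by edge label):
R3-R6 (1): add — endpoints in different components.
R3-R9 (7): add — endpoints in different components.
R2-R6 (12): add — endpoints in different components.
R4-R9 (15): add — endpoints in different components.
R4-R5 (18): add — endpoints in different components.
R8-R9 (19): add — endpoints in different components.
The 6th edge added is R8-R9.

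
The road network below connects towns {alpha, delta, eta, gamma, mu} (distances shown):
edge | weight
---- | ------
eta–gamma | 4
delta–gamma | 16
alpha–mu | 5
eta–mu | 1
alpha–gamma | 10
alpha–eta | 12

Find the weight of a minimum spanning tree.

Sort edges by weight, then run Kruskal:
eta–mu (1): add. Components now {alpha} {delta} {gamma} {eta,mu}
eta–gamma (4): add. Components now {alpha} {delta} {eta,gamma,mu}
alpha–mu (5): add. Components now {alpha,eta,gamma,mu} {delta}
alpha–gamma (10): skip — alpha and gamma already connected.
alpha–eta (12): skip — alpha and eta already connected.
delta–gamma (16): add. Components now {alpha,delta,eta,gamma,mu}
MST edges: eta–mu, eta–gamma, alpha–mu, delta–gamma; total weight 1+4+5+16 = 26.

26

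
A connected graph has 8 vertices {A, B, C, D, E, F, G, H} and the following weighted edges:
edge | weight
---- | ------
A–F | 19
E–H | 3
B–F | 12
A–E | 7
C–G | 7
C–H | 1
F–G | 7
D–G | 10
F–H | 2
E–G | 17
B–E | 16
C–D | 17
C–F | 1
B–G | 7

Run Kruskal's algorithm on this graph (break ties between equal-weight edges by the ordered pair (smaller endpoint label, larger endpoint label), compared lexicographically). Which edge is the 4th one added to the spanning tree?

Kruskal's algorithm — process edges by increasing weight (ties by edge label):
C–F (1): add — endpoints in different components.
C–H (1): add — endpoints in different components.
F–H (2): skip — F and H already connected.
E–H (3): add — endpoints in different components.
A–E (7): add — endpoints in different components.
B–G (7): add — endpoints in different components.
C–G (7): add — endpoints in different components.
F–G (7): skip — F and G already connected.
D–G (10): add — endpoints in different components.
The 4th edge added is A–E.

A-E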